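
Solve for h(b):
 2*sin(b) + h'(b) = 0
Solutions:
 h(b) = C1 + 2*cos(b)


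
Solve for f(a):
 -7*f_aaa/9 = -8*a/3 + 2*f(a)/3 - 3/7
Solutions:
 f(a) = C3*exp(-6^(1/3)*7^(2/3)*a/7) + 4*a + (C1*sin(2^(1/3)*3^(5/6)*7^(2/3)*a/14) + C2*cos(2^(1/3)*3^(5/6)*7^(2/3)*a/14))*exp(6^(1/3)*7^(2/3)*a/14) + 9/14


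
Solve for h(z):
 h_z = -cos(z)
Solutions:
 h(z) = C1 - sin(z)


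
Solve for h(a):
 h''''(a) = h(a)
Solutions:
 h(a) = C1*exp(-a) + C2*exp(a) + C3*sin(a) + C4*cos(a)


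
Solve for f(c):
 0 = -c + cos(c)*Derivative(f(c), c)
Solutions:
 f(c) = C1 + Integral(c/cos(c), c)


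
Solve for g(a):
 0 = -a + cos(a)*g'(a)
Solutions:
 g(a) = C1 + Integral(a/cos(a), a)


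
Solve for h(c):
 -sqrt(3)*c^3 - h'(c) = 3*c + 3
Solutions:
 h(c) = C1 - sqrt(3)*c^4/4 - 3*c^2/2 - 3*c


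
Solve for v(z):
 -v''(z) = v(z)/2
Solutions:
 v(z) = C1*sin(sqrt(2)*z/2) + C2*cos(sqrt(2)*z/2)


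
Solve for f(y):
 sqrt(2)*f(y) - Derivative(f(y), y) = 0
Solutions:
 f(y) = C1*exp(sqrt(2)*y)


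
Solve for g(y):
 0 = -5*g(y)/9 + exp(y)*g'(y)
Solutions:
 g(y) = C1*exp(-5*exp(-y)/9)


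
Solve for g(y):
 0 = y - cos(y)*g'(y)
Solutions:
 g(y) = C1 + Integral(y/cos(y), y)


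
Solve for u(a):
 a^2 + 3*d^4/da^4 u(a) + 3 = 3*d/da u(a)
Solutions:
 u(a) = C1 + C4*exp(a) + a^3/9 + a + (C2*sin(sqrt(3)*a/2) + C3*cos(sqrt(3)*a/2))*exp(-a/2)


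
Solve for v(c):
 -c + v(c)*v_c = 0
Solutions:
 v(c) = -sqrt(C1 + c^2)
 v(c) = sqrt(C1 + c^2)


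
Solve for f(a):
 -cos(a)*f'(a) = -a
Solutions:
 f(a) = C1 + Integral(a/cos(a), a)


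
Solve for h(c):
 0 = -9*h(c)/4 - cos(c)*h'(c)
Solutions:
 h(c) = C1*(sin(c) - 1)^(9/8)/(sin(c) + 1)^(9/8)


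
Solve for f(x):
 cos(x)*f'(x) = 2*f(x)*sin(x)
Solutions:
 f(x) = C1/cos(x)^2


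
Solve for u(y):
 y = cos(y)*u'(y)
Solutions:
 u(y) = C1 + Integral(y/cos(y), y)


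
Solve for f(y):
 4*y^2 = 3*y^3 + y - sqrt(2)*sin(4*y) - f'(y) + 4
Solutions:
 f(y) = C1 + 3*y^4/4 - 4*y^3/3 + y^2/2 + 4*y + sqrt(2)*cos(4*y)/4


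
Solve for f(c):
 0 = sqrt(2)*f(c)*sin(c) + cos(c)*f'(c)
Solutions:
 f(c) = C1*cos(c)^(sqrt(2))


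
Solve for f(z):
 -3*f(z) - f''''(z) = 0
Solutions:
 f(z) = (C1*sin(sqrt(2)*3^(1/4)*z/2) + C2*cos(sqrt(2)*3^(1/4)*z/2))*exp(-sqrt(2)*3^(1/4)*z/2) + (C3*sin(sqrt(2)*3^(1/4)*z/2) + C4*cos(sqrt(2)*3^(1/4)*z/2))*exp(sqrt(2)*3^(1/4)*z/2)


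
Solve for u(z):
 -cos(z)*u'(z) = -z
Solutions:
 u(z) = C1 + Integral(z/cos(z), z)


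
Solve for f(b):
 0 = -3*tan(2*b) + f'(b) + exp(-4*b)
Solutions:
 f(b) = C1 + 3*log(tan(2*b)^2 + 1)/4 + exp(-4*b)/4


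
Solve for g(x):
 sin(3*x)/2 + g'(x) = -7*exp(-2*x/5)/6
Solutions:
 g(x) = C1 + cos(3*x)/6 + 35*exp(-2*x/5)/12


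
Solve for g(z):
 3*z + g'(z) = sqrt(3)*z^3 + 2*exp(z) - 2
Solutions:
 g(z) = C1 + sqrt(3)*z^4/4 - 3*z^2/2 - 2*z + 2*exp(z)


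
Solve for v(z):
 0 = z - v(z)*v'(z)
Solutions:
 v(z) = -sqrt(C1 + z^2)
 v(z) = sqrt(C1 + z^2)


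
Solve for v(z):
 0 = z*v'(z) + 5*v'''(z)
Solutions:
 v(z) = C1 + Integral(C2*airyai(-5^(2/3)*z/5) + C3*airybi(-5^(2/3)*z/5), z)


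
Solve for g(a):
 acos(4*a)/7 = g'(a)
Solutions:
 g(a) = C1 + a*acos(4*a)/7 - sqrt(1 - 16*a^2)/28


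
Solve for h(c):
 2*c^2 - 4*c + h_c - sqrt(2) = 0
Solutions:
 h(c) = C1 - 2*c^3/3 + 2*c^2 + sqrt(2)*c


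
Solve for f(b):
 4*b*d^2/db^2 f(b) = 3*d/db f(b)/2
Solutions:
 f(b) = C1 + C2*b^(11/8)


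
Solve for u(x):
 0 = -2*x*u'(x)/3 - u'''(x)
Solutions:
 u(x) = C1 + Integral(C2*airyai(-2^(1/3)*3^(2/3)*x/3) + C3*airybi(-2^(1/3)*3^(2/3)*x/3), x)


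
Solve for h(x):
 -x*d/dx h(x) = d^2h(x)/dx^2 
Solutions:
 h(x) = C1 + C2*erf(sqrt(2)*x/2)


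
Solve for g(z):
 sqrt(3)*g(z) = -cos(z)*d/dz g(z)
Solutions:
 g(z) = C1*(sin(z) - 1)^(sqrt(3)/2)/(sin(z) + 1)^(sqrt(3)/2)


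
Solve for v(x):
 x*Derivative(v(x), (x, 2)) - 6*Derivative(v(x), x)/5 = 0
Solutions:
 v(x) = C1 + C2*x^(11/5)


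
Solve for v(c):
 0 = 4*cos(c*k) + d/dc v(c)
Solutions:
 v(c) = C1 - 4*sin(c*k)/k


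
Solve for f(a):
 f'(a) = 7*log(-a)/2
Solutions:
 f(a) = C1 + 7*a*log(-a)/2 - 7*a/2


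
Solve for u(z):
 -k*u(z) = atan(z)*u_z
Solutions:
 u(z) = C1*exp(-k*Integral(1/atan(z), z))


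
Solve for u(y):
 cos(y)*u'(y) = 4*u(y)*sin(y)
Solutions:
 u(y) = C1/cos(y)^4


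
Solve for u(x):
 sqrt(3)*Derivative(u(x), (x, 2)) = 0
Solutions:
 u(x) = C1 + C2*x


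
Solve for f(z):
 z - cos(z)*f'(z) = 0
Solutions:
 f(z) = C1 + Integral(z/cos(z), z)


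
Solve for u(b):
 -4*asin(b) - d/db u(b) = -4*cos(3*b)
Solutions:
 u(b) = C1 - 4*b*asin(b) - 4*sqrt(1 - b^2) + 4*sin(3*b)/3


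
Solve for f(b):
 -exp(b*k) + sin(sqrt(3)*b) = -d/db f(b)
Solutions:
 f(b) = C1 + sqrt(3)*cos(sqrt(3)*b)/3 + exp(b*k)/k


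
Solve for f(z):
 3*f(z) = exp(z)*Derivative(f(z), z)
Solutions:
 f(z) = C1*exp(-3*exp(-z))


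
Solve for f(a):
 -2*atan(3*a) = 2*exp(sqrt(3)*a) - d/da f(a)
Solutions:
 f(a) = C1 + 2*a*atan(3*a) + 2*sqrt(3)*exp(sqrt(3)*a)/3 - log(9*a^2 + 1)/3


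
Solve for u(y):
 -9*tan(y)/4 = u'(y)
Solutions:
 u(y) = C1 + 9*log(cos(y))/4


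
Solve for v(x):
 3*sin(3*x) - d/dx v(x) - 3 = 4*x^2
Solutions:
 v(x) = C1 - 4*x^3/3 - 3*x - cos(3*x)


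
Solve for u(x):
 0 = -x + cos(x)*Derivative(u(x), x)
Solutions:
 u(x) = C1 + Integral(x/cos(x), x)


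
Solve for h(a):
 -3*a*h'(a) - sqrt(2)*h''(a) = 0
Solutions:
 h(a) = C1 + C2*erf(2^(1/4)*sqrt(3)*a/2)


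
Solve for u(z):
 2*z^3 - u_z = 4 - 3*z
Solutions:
 u(z) = C1 + z^4/2 + 3*z^2/2 - 4*z


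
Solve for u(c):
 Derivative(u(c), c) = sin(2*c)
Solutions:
 u(c) = C1 - cos(2*c)/2


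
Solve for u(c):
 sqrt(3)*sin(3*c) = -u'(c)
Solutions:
 u(c) = C1 + sqrt(3)*cos(3*c)/3


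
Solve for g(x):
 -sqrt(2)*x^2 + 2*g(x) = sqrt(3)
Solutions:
 g(x) = sqrt(2)*x^2/2 + sqrt(3)/2


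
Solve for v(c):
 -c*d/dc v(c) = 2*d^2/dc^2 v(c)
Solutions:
 v(c) = C1 + C2*erf(c/2)


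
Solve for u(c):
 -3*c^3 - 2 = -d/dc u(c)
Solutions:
 u(c) = C1 + 3*c^4/4 + 2*c


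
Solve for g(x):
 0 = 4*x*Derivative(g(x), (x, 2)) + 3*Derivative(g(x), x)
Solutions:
 g(x) = C1 + C2*x^(1/4)


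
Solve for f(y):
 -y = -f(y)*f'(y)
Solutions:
 f(y) = -sqrt(C1 + y^2)
 f(y) = sqrt(C1 + y^2)


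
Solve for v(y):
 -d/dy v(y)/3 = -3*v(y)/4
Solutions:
 v(y) = C1*exp(9*y/4)


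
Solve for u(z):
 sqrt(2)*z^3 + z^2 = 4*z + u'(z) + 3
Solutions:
 u(z) = C1 + sqrt(2)*z^4/4 + z^3/3 - 2*z^2 - 3*z


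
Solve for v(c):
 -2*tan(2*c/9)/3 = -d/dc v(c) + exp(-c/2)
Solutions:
 v(c) = C1 + 3*log(tan(2*c/9)^2 + 1)/2 - 2*exp(-c/2)


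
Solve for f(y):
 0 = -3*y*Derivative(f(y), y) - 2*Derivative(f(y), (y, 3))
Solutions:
 f(y) = C1 + Integral(C2*airyai(-2^(2/3)*3^(1/3)*y/2) + C3*airybi(-2^(2/3)*3^(1/3)*y/2), y)


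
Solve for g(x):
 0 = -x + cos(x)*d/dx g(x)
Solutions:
 g(x) = C1 + Integral(x/cos(x), x)


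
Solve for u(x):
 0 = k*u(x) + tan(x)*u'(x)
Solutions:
 u(x) = C1*exp(-k*log(sin(x)))


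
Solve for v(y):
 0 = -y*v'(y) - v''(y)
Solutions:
 v(y) = C1 + C2*erf(sqrt(2)*y/2)


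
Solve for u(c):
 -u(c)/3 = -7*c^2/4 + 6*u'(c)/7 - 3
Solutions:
 u(c) = C1*exp(-7*c/18) + 21*c^2/4 - 27*c + 549/7


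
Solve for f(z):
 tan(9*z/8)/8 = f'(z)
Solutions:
 f(z) = C1 - log(cos(9*z/8))/9


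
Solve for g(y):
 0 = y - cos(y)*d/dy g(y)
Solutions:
 g(y) = C1 + Integral(y/cos(y), y)


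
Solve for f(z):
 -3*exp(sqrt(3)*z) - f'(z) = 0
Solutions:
 f(z) = C1 - sqrt(3)*exp(sqrt(3)*z)


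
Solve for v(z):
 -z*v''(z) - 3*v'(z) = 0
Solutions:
 v(z) = C1 + C2/z^2


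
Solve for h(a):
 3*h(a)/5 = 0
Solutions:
 h(a) = 0


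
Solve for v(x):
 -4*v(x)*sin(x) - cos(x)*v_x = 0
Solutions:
 v(x) = C1*cos(x)^4


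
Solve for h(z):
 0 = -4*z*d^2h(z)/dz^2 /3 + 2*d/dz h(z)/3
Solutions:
 h(z) = C1 + C2*z^(3/2)


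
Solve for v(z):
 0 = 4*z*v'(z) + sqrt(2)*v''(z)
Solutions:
 v(z) = C1 + C2*erf(2^(1/4)*z)


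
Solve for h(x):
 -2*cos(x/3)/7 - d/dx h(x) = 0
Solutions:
 h(x) = C1 - 6*sin(x/3)/7


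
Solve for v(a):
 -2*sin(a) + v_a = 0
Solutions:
 v(a) = C1 - 2*cos(a)


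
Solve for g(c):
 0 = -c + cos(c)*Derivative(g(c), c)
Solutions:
 g(c) = C1 + Integral(c/cos(c), c)


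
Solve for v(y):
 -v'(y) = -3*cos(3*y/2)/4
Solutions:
 v(y) = C1 + sin(3*y/2)/2


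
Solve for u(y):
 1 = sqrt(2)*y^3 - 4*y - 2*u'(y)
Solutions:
 u(y) = C1 + sqrt(2)*y^4/8 - y^2 - y/2


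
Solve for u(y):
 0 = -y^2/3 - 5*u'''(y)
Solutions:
 u(y) = C1 + C2*y + C3*y^2 - y^5/900


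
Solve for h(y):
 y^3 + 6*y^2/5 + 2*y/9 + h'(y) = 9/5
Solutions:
 h(y) = C1 - y^4/4 - 2*y^3/5 - y^2/9 + 9*y/5


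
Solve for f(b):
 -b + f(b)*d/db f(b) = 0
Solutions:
 f(b) = -sqrt(C1 + b^2)
 f(b) = sqrt(C1 + b^2)


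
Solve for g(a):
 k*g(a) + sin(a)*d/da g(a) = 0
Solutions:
 g(a) = C1*exp(k*(-log(cos(a) - 1) + log(cos(a) + 1))/2)


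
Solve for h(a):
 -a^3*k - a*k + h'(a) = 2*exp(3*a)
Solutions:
 h(a) = C1 + a^4*k/4 + a^2*k/2 + 2*exp(3*a)/3


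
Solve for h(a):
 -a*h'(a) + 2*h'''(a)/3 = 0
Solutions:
 h(a) = C1 + Integral(C2*airyai(2^(2/3)*3^(1/3)*a/2) + C3*airybi(2^(2/3)*3^(1/3)*a/2), a)


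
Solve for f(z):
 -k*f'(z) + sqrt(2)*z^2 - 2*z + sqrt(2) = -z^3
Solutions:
 f(z) = C1 + z^4/(4*k) + sqrt(2)*z^3/(3*k) - z^2/k + sqrt(2)*z/k


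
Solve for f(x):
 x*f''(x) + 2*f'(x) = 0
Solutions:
 f(x) = C1 + C2/x


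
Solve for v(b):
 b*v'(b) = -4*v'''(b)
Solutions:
 v(b) = C1 + Integral(C2*airyai(-2^(1/3)*b/2) + C3*airybi(-2^(1/3)*b/2), b)


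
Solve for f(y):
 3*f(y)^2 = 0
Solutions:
 f(y) = 0


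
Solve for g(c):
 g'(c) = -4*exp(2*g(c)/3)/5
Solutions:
 g(c) = 3*log(-sqrt(-1/(C1 - 4*c))) - 3*log(2) + 3*log(30)/2
 g(c) = 3*log(-1/(C1 - 4*c))/2 - 3*log(2) + 3*log(30)/2


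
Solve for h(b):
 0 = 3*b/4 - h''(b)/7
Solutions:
 h(b) = C1 + C2*b + 7*b^3/8


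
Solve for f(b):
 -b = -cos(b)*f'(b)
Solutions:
 f(b) = C1 + Integral(b/cos(b), b)


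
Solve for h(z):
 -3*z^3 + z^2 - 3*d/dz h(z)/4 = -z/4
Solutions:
 h(z) = C1 - z^4 + 4*z^3/9 + z^2/6


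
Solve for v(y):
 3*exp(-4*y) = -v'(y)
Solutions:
 v(y) = C1 + 3*exp(-4*y)/4


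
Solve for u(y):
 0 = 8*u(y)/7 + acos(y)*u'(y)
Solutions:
 u(y) = C1*exp(-8*Integral(1/acos(y), y)/7)


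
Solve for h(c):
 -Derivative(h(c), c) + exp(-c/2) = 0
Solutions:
 h(c) = C1 - 2*exp(-c/2)


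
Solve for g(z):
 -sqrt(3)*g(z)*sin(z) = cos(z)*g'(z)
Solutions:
 g(z) = C1*cos(z)^(sqrt(3))


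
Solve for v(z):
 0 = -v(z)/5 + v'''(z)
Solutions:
 v(z) = C3*exp(5^(2/3)*z/5) + (C1*sin(sqrt(3)*5^(2/3)*z/10) + C2*cos(sqrt(3)*5^(2/3)*z/10))*exp(-5^(2/3)*z/10)


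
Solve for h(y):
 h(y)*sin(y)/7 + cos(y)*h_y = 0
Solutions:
 h(y) = C1*cos(y)^(1/7)


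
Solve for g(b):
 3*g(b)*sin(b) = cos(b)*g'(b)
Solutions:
 g(b) = C1/cos(b)^3


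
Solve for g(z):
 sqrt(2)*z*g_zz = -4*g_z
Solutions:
 g(z) = C1 + C2*z^(1 - 2*sqrt(2))


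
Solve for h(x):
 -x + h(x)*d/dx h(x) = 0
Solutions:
 h(x) = -sqrt(C1 + x^2)
 h(x) = sqrt(C1 + x^2)


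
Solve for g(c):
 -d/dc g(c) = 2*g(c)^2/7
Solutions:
 g(c) = 7/(C1 + 2*c)


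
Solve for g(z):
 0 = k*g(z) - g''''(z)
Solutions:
 g(z) = C1*exp(-k^(1/4)*z) + C2*exp(k^(1/4)*z) + C3*exp(-I*k^(1/4)*z) + C4*exp(I*k^(1/4)*z)


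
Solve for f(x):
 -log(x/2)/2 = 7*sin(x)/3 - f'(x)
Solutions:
 f(x) = C1 + x*log(x)/2 - x/2 - x*log(2)/2 - 7*cos(x)/3


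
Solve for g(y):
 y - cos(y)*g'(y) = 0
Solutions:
 g(y) = C1 + Integral(y/cos(y), y)


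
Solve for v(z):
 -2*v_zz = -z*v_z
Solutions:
 v(z) = C1 + C2*erfi(z/2)


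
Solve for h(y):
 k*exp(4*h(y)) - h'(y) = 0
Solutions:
 h(y) = log(-(-1/(C1 + 4*k*y))^(1/4))
 h(y) = log(-1/(C1 + 4*k*y))/4
 h(y) = log(-I*(-1/(C1 + 4*k*y))^(1/4))
 h(y) = log(I*(-1/(C1 + 4*k*y))^(1/4))


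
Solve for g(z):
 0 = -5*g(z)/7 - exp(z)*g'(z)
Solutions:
 g(z) = C1*exp(5*exp(-z)/7)


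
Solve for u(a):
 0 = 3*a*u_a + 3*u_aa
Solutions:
 u(a) = C1 + C2*erf(sqrt(2)*a/2)


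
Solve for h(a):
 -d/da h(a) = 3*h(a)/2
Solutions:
 h(a) = C1*exp(-3*a/2)


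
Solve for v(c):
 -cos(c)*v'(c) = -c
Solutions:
 v(c) = C1 + Integral(c/cos(c), c)


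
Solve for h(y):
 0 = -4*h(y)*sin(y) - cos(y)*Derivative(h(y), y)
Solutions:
 h(y) = C1*cos(y)^4


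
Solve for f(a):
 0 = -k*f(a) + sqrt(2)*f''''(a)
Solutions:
 f(a) = C1*exp(-2^(7/8)*a*k^(1/4)/2) + C2*exp(2^(7/8)*a*k^(1/4)/2) + C3*exp(-2^(7/8)*I*a*k^(1/4)/2) + C4*exp(2^(7/8)*I*a*k^(1/4)/2)


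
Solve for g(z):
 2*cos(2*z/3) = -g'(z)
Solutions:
 g(z) = C1 - 3*sin(2*z/3)


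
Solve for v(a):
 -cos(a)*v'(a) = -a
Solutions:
 v(a) = C1 + Integral(a/cos(a), a)


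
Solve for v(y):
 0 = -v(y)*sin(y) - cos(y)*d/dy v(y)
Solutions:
 v(y) = C1*cos(y)


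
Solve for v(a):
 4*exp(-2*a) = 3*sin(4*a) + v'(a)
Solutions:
 v(a) = C1 + 3*cos(4*a)/4 - 2*exp(-2*a)


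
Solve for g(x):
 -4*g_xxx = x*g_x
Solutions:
 g(x) = C1 + Integral(C2*airyai(-2^(1/3)*x/2) + C3*airybi(-2^(1/3)*x/2), x)


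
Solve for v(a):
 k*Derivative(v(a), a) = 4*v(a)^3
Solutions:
 v(a) = -sqrt(2)*sqrt(-k/(C1*k + 4*a))/2
 v(a) = sqrt(2)*sqrt(-k/(C1*k + 4*a))/2


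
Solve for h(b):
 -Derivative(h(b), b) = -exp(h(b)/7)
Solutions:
 h(b) = 7*log(-1/(C1 + b)) + 7*log(7)


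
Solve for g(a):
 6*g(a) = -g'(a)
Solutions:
 g(a) = C1*exp(-6*a)


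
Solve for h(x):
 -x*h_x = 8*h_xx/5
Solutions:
 h(x) = C1 + C2*erf(sqrt(5)*x/4)


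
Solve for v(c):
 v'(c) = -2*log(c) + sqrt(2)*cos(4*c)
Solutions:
 v(c) = C1 - 2*c*log(c) + 2*c + sqrt(2)*sin(4*c)/4


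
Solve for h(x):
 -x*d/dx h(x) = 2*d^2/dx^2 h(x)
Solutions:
 h(x) = C1 + C2*erf(x/2)


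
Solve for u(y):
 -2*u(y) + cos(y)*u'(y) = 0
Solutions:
 u(y) = C1*(sin(y) + 1)/(sin(y) - 1)


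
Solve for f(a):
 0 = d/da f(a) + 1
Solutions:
 f(a) = C1 - a


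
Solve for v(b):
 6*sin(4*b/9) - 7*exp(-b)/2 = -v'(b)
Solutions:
 v(b) = C1 + 27*cos(4*b/9)/2 - 7*exp(-b)/2


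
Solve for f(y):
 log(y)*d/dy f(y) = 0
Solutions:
 f(y) = C1


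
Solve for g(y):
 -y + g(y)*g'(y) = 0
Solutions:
 g(y) = -sqrt(C1 + y^2)
 g(y) = sqrt(C1 + y^2)


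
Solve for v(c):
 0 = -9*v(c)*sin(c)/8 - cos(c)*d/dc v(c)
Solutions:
 v(c) = C1*cos(c)^(9/8)


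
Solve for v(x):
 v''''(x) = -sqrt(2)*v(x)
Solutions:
 v(x) = (C1*sin(2^(5/8)*x/2) + C2*cos(2^(5/8)*x/2))*exp(-2^(5/8)*x/2) + (C3*sin(2^(5/8)*x/2) + C4*cos(2^(5/8)*x/2))*exp(2^(5/8)*x/2)


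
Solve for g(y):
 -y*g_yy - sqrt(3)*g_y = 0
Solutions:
 g(y) = C1 + C2*y^(1 - sqrt(3))


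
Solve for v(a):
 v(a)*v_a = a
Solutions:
 v(a) = -sqrt(C1 + a^2)
 v(a) = sqrt(C1 + a^2)


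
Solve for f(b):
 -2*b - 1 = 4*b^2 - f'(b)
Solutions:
 f(b) = C1 + 4*b^3/3 + b^2 + b


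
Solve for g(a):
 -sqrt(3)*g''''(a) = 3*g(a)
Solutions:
 g(a) = (C1*sin(sqrt(2)*3^(1/8)*a/2) + C2*cos(sqrt(2)*3^(1/8)*a/2))*exp(-sqrt(2)*3^(1/8)*a/2) + (C3*sin(sqrt(2)*3^(1/8)*a/2) + C4*cos(sqrt(2)*3^(1/8)*a/2))*exp(sqrt(2)*3^(1/8)*a/2)


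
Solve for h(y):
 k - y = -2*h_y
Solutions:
 h(y) = C1 - k*y/2 + y^2/4


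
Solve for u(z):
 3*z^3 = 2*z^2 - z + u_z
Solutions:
 u(z) = C1 + 3*z^4/4 - 2*z^3/3 + z^2/2


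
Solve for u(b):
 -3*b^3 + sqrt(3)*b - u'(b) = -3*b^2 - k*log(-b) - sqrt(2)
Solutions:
 u(b) = C1 - 3*b^4/4 + b^3 + sqrt(3)*b^2/2 + b*k*log(-b) + b*(-k + sqrt(2))


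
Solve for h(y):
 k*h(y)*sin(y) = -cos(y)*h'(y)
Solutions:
 h(y) = C1*exp(k*log(cos(y)))


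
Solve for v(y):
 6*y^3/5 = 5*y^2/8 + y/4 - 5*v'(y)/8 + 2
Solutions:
 v(y) = C1 - 12*y^4/25 + y^3/3 + y^2/5 + 16*y/5


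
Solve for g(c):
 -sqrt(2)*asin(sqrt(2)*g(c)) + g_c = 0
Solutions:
 Integral(1/asin(sqrt(2)*_y), (_y, g(c))) = C1 + sqrt(2)*c


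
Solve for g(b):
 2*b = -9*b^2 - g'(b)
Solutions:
 g(b) = C1 - 3*b^3 - b^2


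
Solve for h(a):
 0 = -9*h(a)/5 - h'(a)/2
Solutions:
 h(a) = C1*exp(-18*a/5)


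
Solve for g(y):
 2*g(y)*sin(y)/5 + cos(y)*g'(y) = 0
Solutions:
 g(y) = C1*cos(y)^(2/5)


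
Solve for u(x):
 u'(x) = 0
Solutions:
 u(x) = C1


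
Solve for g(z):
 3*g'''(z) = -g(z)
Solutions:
 g(z) = C3*exp(-3^(2/3)*z/3) + (C1*sin(3^(1/6)*z/2) + C2*cos(3^(1/6)*z/2))*exp(3^(2/3)*z/6)


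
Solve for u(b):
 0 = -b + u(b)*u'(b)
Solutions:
 u(b) = -sqrt(C1 + b^2)
 u(b) = sqrt(C1 + b^2)


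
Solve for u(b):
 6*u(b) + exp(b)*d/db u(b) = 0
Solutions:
 u(b) = C1*exp(6*exp(-b))


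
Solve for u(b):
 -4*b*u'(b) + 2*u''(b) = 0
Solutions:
 u(b) = C1 + C2*erfi(b)


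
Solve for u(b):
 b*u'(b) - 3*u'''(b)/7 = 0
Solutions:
 u(b) = C1 + Integral(C2*airyai(3^(2/3)*7^(1/3)*b/3) + C3*airybi(3^(2/3)*7^(1/3)*b/3), b)


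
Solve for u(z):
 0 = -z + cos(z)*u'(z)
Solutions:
 u(z) = C1 + Integral(z/cos(z), z)


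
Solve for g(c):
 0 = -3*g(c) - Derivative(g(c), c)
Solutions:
 g(c) = C1*exp(-3*c)


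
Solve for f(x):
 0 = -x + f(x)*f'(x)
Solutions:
 f(x) = -sqrt(C1 + x^2)
 f(x) = sqrt(C1 + x^2)


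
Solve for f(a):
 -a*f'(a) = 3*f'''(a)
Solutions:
 f(a) = C1 + Integral(C2*airyai(-3^(2/3)*a/3) + C3*airybi(-3^(2/3)*a/3), a)


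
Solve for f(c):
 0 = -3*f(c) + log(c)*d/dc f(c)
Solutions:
 f(c) = C1*exp(3*li(c))


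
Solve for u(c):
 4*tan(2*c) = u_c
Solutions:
 u(c) = C1 - 2*log(cos(2*c))


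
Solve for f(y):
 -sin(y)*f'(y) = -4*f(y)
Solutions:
 f(y) = C1*(cos(y)^2 - 2*cos(y) + 1)/(cos(y)^2 + 2*cos(y) + 1)


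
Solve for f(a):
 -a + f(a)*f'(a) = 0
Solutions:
 f(a) = -sqrt(C1 + a^2)
 f(a) = sqrt(C1 + a^2)


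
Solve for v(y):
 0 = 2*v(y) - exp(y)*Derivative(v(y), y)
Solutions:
 v(y) = C1*exp(-2*exp(-y))


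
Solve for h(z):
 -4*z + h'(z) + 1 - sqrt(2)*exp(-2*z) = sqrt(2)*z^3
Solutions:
 h(z) = C1 + sqrt(2)*z^4/4 + 2*z^2 - z - sqrt(2)*exp(-2*z)/2


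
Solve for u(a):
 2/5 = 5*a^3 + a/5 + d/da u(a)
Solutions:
 u(a) = C1 - 5*a^4/4 - a^2/10 + 2*a/5


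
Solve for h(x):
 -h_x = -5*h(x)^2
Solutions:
 h(x) = -1/(C1 + 5*x)


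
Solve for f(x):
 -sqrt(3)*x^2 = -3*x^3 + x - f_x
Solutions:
 f(x) = C1 - 3*x^4/4 + sqrt(3)*x^3/3 + x^2/2


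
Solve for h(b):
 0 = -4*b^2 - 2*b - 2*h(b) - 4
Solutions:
 h(b) = -2*b^2 - b - 2


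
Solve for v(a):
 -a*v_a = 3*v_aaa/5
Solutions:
 v(a) = C1 + Integral(C2*airyai(-3^(2/3)*5^(1/3)*a/3) + C3*airybi(-3^(2/3)*5^(1/3)*a/3), a)


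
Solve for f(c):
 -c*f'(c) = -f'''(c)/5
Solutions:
 f(c) = C1 + Integral(C2*airyai(5^(1/3)*c) + C3*airybi(5^(1/3)*c), c)


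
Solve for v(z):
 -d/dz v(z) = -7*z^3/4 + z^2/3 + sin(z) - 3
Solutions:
 v(z) = C1 + 7*z^4/16 - z^3/9 + 3*z + cos(z)


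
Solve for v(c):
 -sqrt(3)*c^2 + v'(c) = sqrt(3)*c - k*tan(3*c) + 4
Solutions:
 v(c) = C1 + sqrt(3)*c^3/3 + sqrt(3)*c^2/2 + 4*c + k*log(cos(3*c))/3


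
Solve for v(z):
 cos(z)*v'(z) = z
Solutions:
 v(z) = C1 + Integral(z/cos(z), z)


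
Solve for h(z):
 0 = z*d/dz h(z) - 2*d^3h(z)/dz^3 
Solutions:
 h(z) = C1 + Integral(C2*airyai(2^(2/3)*z/2) + C3*airybi(2^(2/3)*z/2), z)


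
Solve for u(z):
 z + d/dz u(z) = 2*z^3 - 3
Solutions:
 u(z) = C1 + z^4/2 - z^2/2 - 3*z


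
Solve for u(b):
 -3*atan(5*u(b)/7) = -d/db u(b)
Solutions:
 Integral(1/atan(5*_y/7), (_y, u(b))) = C1 + 3*b


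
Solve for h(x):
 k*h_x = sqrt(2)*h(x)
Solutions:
 h(x) = C1*exp(sqrt(2)*x/k)


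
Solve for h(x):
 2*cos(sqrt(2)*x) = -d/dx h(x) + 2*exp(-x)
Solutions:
 h(x) = C1 - sqrt(2)*sin(sqrt(2)*x) - 2*exp(-x)


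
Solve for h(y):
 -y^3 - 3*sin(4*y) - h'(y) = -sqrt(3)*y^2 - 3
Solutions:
 h(y) = C1 - y^4/4 + sqrt(3)*y^3/3 + 3*y + 3*cos(4*y)/4


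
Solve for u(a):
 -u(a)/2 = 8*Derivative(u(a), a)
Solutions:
 u(a) = C1*exp(-a/16)


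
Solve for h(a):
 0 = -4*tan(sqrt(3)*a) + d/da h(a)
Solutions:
 h(a) = C1 - 4*sqrt(3)*log(cos(sqrt(3)*a))/3


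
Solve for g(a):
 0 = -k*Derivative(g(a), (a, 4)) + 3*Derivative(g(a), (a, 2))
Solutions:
 g(a) = C1 + C2*a + C3*exp(-sqrt(3)*a*sqrt(1/k)) + C4*exp(sqrt(3)*a*sqrt(1/k))


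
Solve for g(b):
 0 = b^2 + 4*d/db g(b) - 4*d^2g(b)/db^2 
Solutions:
 g(b) = C1 + C2*exp(b) - b^3/12 - b^2/4 - b/2


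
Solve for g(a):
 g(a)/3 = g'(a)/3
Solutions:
 g(a) = C1*exp(a)


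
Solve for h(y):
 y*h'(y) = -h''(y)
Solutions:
 h(y) = C1 + C2*erf(sqrt(2)*y/2)


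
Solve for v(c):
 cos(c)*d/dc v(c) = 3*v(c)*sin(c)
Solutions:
 v(c) = C1/cos(c)^3


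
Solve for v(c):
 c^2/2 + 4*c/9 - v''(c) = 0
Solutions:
 v(c) = C1 + C2*c + c^4/24 + 2*c^3/27


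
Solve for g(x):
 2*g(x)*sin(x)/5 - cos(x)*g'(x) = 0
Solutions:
 g(x) = C1/cos(x)^(2/5)


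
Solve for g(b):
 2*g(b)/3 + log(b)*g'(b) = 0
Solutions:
 g(b) = C1*exp(-2*li(b)/3)


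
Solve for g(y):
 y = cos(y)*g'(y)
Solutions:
 g(y) = C1 + Integral(y/cos(y), y)


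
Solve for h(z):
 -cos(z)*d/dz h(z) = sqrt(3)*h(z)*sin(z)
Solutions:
 h(z) = C1*cos(z)^(sqrt(3))


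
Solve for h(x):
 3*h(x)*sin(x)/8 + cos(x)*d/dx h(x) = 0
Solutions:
 h(x) = C1*cos(x)^(3/8)


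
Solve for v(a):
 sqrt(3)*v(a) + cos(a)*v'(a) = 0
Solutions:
 v(a) = C1*(sin(a) - 1)^(sqrt(3)/2)/(sin(a) + 1)^(sqrt(3)/2)


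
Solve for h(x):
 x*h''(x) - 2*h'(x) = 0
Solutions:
 h(x) = C1 + C2*x^3


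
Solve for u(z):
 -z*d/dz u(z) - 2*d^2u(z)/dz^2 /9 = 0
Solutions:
 u(z) = C1 + C2*erf(3*z/2)


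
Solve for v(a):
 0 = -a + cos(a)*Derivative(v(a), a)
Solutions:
 v(a) = C1 + Integral(a/cos(a), a)


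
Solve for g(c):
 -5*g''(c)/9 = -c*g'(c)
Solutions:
 g(c) = C1 + C2*erfi(3*sqrt(10)*c/10)


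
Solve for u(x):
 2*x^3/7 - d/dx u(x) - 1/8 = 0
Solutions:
 u(x) = C1 + x^4/14 - x/8


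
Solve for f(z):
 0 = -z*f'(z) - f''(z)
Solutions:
 f(z) = C1 + C2*erf(sqrt(2)*z/2)


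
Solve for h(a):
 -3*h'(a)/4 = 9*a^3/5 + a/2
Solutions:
 h(a) = C1 - 3*a^4/5 - a^2/3


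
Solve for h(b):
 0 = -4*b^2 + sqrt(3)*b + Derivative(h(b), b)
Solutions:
 h(b) = C1 + 4*b^3/3 - sqrt(3)*b^2/2


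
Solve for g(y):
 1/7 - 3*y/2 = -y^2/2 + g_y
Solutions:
 g(y) = C1 + y^3/6 - 3*y^2/4 + y/7


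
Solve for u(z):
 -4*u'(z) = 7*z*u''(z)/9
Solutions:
 u(z) = C1 + C2/z^(29/7)


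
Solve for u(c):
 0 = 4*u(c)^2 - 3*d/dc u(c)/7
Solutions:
 u(c) = -3/(C1 + 28*c)


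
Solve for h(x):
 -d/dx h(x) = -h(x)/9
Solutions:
 h(x) = C1*exp(x/9)


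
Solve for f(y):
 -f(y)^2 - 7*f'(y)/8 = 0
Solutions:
 f(y) = 7/(C1 + 8*y)


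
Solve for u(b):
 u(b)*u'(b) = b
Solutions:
 u(b) = -sqrt(C1 + b^2)
 u(b) = sqrt(C1 + b^2)


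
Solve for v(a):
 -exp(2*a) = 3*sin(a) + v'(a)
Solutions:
 v(a) = C1 - exp(2*a)/2 + 3*cos(a)


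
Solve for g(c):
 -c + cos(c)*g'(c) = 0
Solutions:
 g(c) = C1 + Integral(c/cos(c), c)


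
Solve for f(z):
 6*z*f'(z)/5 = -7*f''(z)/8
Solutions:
 f(z) = C1 + C2*erf(2*sqrt(210)*z/35)


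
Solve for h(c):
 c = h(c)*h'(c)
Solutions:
 h(c) = -sqrt(C1 + c^2)
 h(c) = sqrt(C1 + c^2)


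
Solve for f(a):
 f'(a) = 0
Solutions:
 f(a) = C1


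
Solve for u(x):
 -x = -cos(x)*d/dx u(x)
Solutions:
 u(x) = C1 + Integral(x/cos(x), x)


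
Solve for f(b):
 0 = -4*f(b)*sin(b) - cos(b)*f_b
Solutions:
 f(b) = C1*cos(b)^4


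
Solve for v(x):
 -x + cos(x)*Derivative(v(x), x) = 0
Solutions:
 v(x) = C1 + Integral(x/cos(x), x)


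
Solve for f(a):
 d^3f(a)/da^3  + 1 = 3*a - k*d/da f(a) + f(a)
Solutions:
 f(a) = C1*exp(a*(-2*18^(1/3)*k/(sqrt(3)*sqrt(4*k^3 + 27) + 9)^(1/3) + 12^(1/3)*(sqrt(3)*sqrt(4*k^3 + 27) + 9)^(1/3))/6) + C2*exp(a*(-4*k/((-12^(1/3) + 2^(2/3)*3^(5/6)*I)*(sqrt(3)*sqrt(4*k^3 + 27) + 9)^(1/3)) - 12^(1/3)*(sqrt(3)*sqrt(4*k^3 + 27) + 9)^(1/3)/12 + 2^(2/3)*3^(5/6)*I*(sqrt(3)*sqrt(4*k^3 + 27) + 9)^(1/3)/12)) + C3*exp(a*(4*k/((12^(1/3) + 2^(2/3)*3^(5/6)*I)*(sqrt(3)*sqrt(4*k^3 + 27) + 9)^(1/3)) - 12^(1/3)*(sqrt(3)*sqrt(4*k^3 + 27) + 9)^(1/3)/12 - 2^(2/3)*3^(5/6)*I*(sqrt(3)*sqrt(4*k^3 + 27) + 9)^(1/3)/12)) - 3*a - 3*k + 1


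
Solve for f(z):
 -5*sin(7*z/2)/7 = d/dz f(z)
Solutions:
 f(z) = C1 + 10*cos(7*z/2)/49


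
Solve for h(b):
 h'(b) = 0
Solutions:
 h(b) = C1


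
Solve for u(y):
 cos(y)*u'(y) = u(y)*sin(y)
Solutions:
 u(y) = C1/cos(y)


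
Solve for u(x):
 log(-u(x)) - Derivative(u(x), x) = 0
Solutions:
 -li(-u(x)) = C1 + x


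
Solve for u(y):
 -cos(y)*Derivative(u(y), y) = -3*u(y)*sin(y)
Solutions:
 u(y) = C1/cos(y)^3


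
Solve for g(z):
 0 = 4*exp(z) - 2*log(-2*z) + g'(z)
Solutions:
 g(z) = C1 + 2*z*log(-z) + 2*z*(-1 + log(2)) - 4*exp(z)


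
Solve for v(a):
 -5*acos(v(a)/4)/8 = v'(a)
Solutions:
 Integral(1/acos(_y/4), (_y, v(a))) = C1 - 5*a/8


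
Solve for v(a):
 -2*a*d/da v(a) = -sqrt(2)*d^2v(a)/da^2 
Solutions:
 v(a) = C1 + C2*erfi(2^(3/4)*a/2)


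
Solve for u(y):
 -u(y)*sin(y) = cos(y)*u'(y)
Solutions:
 u(y) = C1*cos(y)


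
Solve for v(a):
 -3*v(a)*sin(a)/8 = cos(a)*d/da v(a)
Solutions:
 v(a) = C1*cos(a)^(3/8)


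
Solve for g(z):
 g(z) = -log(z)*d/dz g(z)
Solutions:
 g(z) = C1*exp(-li(z))


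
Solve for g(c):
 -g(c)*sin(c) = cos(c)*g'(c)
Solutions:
 g(c) = C1*cos(c)


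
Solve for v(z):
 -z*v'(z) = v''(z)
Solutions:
 v(z) = C1 + C2*erf(sqrt(2)*z/2)


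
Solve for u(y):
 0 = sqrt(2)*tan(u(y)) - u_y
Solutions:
 u(y) = pi - asin(C1*exp(sqrt(2)*y))
 u(y) = asin(C1*exp(sqrt(2)*y))


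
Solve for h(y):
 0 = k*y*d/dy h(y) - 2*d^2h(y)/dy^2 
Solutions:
 h(y) = Piecewise((-sqrt(pi)*C1*erf(y*sqrt(-k)/2)/sqrt(-k) - C2, (k > 0) | (k < 0)), (-C1*y - C2, True))


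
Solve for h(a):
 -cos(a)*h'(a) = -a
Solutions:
 h(a) = C1 + Integral(a/cos(a), a)


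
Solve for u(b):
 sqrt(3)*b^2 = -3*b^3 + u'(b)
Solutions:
 u(b) = C1 + 3*b^4/4 + sqrt(3)*b^3/3


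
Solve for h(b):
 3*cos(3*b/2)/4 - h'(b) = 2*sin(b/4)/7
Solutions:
 h(b) = C1 + sin(3*b/2)/2 + 8*cos(b/4)/7


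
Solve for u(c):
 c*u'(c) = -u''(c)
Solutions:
 u(c) = C1 + C2*erf(sqrt(2)*c/2)


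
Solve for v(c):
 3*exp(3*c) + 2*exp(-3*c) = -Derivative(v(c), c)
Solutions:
 v(c) = C1 - exp(3*c) + 2*exp(-3*c)/3


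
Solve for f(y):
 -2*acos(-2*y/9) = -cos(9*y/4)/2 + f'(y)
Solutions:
 f(y) = C1 - 2*y*acos(-2*y/9) - sqrt(81 - 4*y^2) + 2*sin(9*y/4)/9


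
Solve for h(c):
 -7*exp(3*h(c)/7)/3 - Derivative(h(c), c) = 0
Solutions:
 h(c) = 7*log(1/(C1 + 7*c))/3 + 7*log(7)/3
 h(c) = 7*log(7^(1/3)*(-1 - sqrt(3)*I)*(1/(C1 + 7*c))^(1/3)/2)
 h(c) = 7*log(7^(1/3)*(-1 + sqrt(3)*I)*(1/(C1 + 7*c))^(1/3)/2)


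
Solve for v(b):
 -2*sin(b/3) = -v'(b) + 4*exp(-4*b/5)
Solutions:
 v(b) = C1 - 6*cos(b/3) - 5*exp(-4*b/5)


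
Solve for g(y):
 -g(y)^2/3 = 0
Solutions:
 g(y) = 0


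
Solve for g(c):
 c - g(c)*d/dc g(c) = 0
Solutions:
 g(c) = -sqrt(C1 + c^2)
 g(c) = sqrt(C1 + c^2)


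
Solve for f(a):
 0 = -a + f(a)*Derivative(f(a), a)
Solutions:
 f(a) = -sqrt(C1 + a^2)
 f(a) = sqrt(C1 + a^2)


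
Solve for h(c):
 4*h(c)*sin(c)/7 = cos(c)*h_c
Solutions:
 h(c) = C1/cos(c)^(4/7)


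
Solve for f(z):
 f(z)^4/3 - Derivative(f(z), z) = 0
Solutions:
 f(z) = (-1/(C1 + z))^(1/3)
 f(z) = (-1/(C1 + z))^(1/3)*(-1 - sqrt(3)*I)/2
 f(z) = (-1/(C1 + z))^(1/3)*(-1 + sqrt(3)*I)/2


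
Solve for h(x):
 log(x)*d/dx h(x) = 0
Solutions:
 h(x) = C1


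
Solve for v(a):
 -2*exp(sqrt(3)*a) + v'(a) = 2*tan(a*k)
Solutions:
 v(a) = C1 + 2*Piecewise((-log(cos(a*k))/k, Ne(k, 0)), (0, True)) + 2*sqrt(3)*exp(sqrt(3)*a)/3


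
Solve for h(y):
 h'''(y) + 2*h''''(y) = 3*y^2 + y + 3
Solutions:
 h(y) = C1 + C2*y + C3*y^2 + C4*exp(-y/2) + y^5/20 - 11*y^4/24 + 25*y^3/6


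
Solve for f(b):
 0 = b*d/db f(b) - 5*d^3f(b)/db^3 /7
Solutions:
 f(b) = C1 + Integral(C2*airyai(5^(2/3)*7^(1/3)*b/5) + C3*airybi(5^(2/3)*7^(1/3)*b/5), b)


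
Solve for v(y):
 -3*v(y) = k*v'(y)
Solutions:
 v(y) = C1*exp(-3*y/k)


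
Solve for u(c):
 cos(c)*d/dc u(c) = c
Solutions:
 u(c) = C1 + Integral(c/cos(c), c)


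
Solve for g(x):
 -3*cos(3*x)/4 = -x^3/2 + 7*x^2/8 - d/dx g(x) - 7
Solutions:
 g(x) = C1 - x^4/8 + 7*x^3/24 - 7*x + sin(3*x)/4


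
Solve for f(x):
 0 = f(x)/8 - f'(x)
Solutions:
 f(x) = C1*exp(x/8)


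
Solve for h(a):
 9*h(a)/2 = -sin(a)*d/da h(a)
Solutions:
 h(a) = C1*(cos(a) + 1)^(1/4)*(cos(a)^2 + 2*cos(a) + 1)/((cos(a) - 1)^(1/4)*(cos(a)^2 - 2*cos(a) + 1))


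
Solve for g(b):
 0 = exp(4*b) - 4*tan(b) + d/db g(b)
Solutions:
 g(b) = C1 - exp(4*b)/4 - 4*log(cos(b))


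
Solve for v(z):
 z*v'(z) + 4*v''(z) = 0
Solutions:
 v(z) = C1 + C2*erf(sqrt(2)*z/4)


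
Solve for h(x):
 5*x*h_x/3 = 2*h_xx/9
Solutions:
 h(x) = C1 + C2*erfi(sqrt(15)*x/2)


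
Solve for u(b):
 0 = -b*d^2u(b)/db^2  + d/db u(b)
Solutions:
 u(b) = C1 + C2*b^2


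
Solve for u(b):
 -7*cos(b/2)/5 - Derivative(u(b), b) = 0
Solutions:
 u(b) = C1 - 14*sin(b/2)/5


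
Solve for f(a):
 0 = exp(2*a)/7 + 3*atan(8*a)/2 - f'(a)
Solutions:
 f(a) = C1 + 3*a*atan(8*a)/2 + exp(2*a)/14 - 3*log(64*a^2 + 1)/32


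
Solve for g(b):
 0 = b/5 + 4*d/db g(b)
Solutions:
 g(b) = C1 - b^2/40


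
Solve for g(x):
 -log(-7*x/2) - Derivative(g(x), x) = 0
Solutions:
 g(x) = C1 - x*log(-x) + x*(-log(7) + log(2) + 1)


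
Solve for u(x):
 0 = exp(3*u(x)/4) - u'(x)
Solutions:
 u(x) = 4*log(-1/(C1 + 3*x))/3 + 8*log(2)/3
 u(x) = 4*log((-1/(C1 + x))^(1/3)*(-6^(2/3) - 3*2^(2/3)*3^(1/6)*I)/6)
 u(x) = 4*log((-1/(C1 + x))^(1/3)*(-6^(2/3) + 3*2^(2/3)*3^(1/6)*I)/6)


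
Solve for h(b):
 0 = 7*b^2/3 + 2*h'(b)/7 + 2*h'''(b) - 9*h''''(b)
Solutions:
 h(b) = C1 + C2*exp(b*(-7^(2/3)*(297*sqrt(57) + 2243)^(1/3) - 28*7^(1/3)/(297*sqrt(57) + 2243)^(1/3) + 28)/378)*sin(sqrt(3)*7^(1/3)*b*(-7^(1/3)*(297*sqrt(57) + 2243)^(1/3) + 28/(297*sqrt(57) + 2243)^(1/3))/378) + C3*exp(b*(-7^(2/3)*(297*sqrt(57) + 2243)^(1/3) - 28*7^(1/3)/(297*sqrt(57) + 2243)^(1/3) + 28)/378)*cos(sqrt(3)*7^(1/3)*b*(-7^(1/3)*(297*sqrt(57) + 2243)^(1/3) + 28/(297*sqrt(57) + 2243)^(1/3))/378) + C4*exp(b*(28*7^(1/3)/(297*sqrt(57) + 2243)^(1/3) + 14 + 7^(2/3)*(297*sqrt(57) + 2243)^(1/3))/189) - 49*b^3/18 + 343*b/3


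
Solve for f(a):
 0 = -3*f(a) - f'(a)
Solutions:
 f(a) = C1*exp(-3*a)


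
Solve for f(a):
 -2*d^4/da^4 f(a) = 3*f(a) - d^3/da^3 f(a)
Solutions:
 f(a) = C1*exp(a*(1 - 4*sqrt(1/16 + 4*2^(1/3)/(3 + sqrt(2039)*I)^(1/3) + 2^(2/3)*(3 + sqrt(2039)*I)^(1/3)/4))/8)*sin(a*sqrt(Abs(-1/8 + 4*2^(1/3)/(3 + sqrt(2039)*I)^(1/3) + 1/(32*sqrt(1/16 + 4*2^(1/3)/(3 + sqrt(2039)*I)^(1/3) + 2^(2/3)*(3 + sqrt(2039)*I)^(1/3)/4)) + 2^(2/3)*(3 + sqrt(2039)*I)^(1/3)/4))/2) + C2*exp(a*(1 - 4*sqrt(1/16 + 4*2^(1/3)/(3 + sqrt(2039)*I)^(1/3) + 2^(2/3)*(3 + sqrt(2039)*I)^(1/3)/4))/8)*cos(a*sqrt(-1/8 + 4*2^(1/3)/(3 + sqrt(2039)*I)^(1/3) + 1/(32*sqrt(1/16 + 4*2^(1/3)/(3 + sqrt(2039)*I)^(1/3) + 2^(2/3)*(3 + sqrt(2039)*I)^(1/3)/4)) + 2^(2/3)*(3 + sqrt(2039)*I)^(1/3)/4)/2) + C3*exp(a*(1 + 4*sqrt(1/16 + 4*2^(1/3)/(3 + sqrt(2039)*I)^(1/3) + 2^(2/3)*(3 + sqrt(2039)*I)^(1/3)/4))/8)*sin(a*sqrt(Abs(1/8 - 2^(2/3)*(3 + sqrt(2039)*I)^(1/3)/4 + 1/(32*sqrt(1/16 + 4*2^(1/3)/(3 + sqrt(2039)*I)^(1/3) + 2^(2/3)*(3 + sqrt(2039)*I)^(1/3)/4)) - 4*2^(1/3)/(3 + sqrt(2039)*I)^(1/3)))/2) + C4*exp(a*(1 + 4*sqrt(1/16 + 4*2^(1/3)/(3 + sqrt(2039)*I)^(1/3) + 2^(2/3)*(3 + sqrt(2039)*I)^(1/3)/4))/8)*cos(a*sqrt(-1/8 + 4*2^(1/3)/(3 + sqrt(2039)*I)^(1/3) - 1/(32*sqrt(1/16 + 4*2^(1/3)/(3 + sqrt(2039)*I)^(1/3) + 2^(2/3)*(3 + sqrt(2039)*I)^(1/3)/4)) + 2^(2/3)*(3 + sqrt(2039)*I)^(1/3)/4)/2)


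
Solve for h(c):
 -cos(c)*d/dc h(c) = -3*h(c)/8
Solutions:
 h(c) = C1*(sin(c) + 1)^(3/16)/(sin(c) - 1)^(3/16)


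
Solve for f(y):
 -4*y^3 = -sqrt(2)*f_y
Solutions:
 f(y) = C1 + sqrt(2)*y^4/2


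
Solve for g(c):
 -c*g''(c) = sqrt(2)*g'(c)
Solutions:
 g(c) = C1 + C2*c^(1 - sqrt(2))


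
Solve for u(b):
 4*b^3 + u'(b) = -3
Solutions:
 u(b) = C1 - b^4 - 3*b


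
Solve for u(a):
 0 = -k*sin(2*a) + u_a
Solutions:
 u(a) = C1 - k*cos(2*a)/2


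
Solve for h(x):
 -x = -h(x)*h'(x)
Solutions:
 h(x) = -sqrt(C1 + x^2)
 h(x) = sqrt(C1 + x^2)


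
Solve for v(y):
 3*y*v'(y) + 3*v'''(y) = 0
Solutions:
 v(y) = C1 + Integral(C2*airyai(-y) + C3*airybi(-y), y)


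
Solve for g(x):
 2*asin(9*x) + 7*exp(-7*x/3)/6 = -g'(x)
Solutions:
 g(x) = C1 - 2*x*asin(9*x) - 2*sqrt(1 - 81*x^2)/9 + exp(-7*x/3)/2


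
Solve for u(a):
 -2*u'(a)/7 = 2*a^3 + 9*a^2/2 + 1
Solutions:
 u(a) = C1 - 7*a^4/4 - 21*a^3/4 - 7*a/2


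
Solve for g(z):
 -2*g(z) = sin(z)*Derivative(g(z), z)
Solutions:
 g(z) = C1*(cos(z) + 1)/(cos(z) - 1)


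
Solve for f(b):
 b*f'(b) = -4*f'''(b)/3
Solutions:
 f(b) = C1 + Integral(C2*airyai(-6^(1/3)*b/2) + C3*airybi(-6^(1/3)*b/2), b)


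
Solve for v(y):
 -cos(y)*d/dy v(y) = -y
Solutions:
 v(y) = C1 + Integral(y/cos(y), y)


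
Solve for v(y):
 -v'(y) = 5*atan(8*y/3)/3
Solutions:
 v(y) = C1 - 5*y*atan(8*y/3)/3 + 5*log(64*y^2 + 9)/16


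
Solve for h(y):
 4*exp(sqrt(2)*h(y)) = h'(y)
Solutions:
 h(y) = sqrt(2)*(2*log(-1/(C1 + 4*y)) - log(2))/4


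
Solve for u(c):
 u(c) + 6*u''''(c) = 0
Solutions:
 u(c) = (C1*sin(2^(1/4)*3^(3/4)*c/6) + C2*cos(2^(1/4)*3^(3/4)*c/6))*exp(-2^(1/4)*3^(3/4)*c/6) + (C3*sin(2^(1/4)*3^(3/4)*c/6) + C4*cos(2^(1/4)*3^(3/4)*c/6))*exp(2^(1/4)*3^(3/4)*c/6)


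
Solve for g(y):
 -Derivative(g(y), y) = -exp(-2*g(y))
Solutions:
 g(y) = log(-sqrt(C1 + 2*y))
 g(y) = log(C1 + 2*y)/2


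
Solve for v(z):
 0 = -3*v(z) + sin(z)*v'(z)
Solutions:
 v(z) = C1*(cos(z) - 1)^(3/2)/(cos(z) + 1)^(3/2)


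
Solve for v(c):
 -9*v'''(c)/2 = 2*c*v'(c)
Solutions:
 v(c) = C1 + Integral(C2*airyai(-2^(2/3)*3^(1/3)*c/3) + C3*airybi(-2^(2/3)*3^(1/3)*c/3), c)


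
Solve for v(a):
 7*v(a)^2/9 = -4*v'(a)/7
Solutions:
 v(a) = 36/(C1 + 49*a)


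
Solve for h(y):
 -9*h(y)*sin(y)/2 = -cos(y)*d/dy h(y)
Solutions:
 h(y) = C1/cos(y)^(9/2)


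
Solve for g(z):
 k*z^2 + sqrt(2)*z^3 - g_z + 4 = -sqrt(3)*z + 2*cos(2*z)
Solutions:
 g(z) = C1 + k*z^3/3 + sqrt(2)*z^4/4 + sqrt(3)*z^2/2 + 4*z - sin(2*z)


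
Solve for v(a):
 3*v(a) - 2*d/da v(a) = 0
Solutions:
 v(a) = C1*exp(3*a/2)


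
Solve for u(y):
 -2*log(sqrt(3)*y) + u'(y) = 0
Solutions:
 u(y) = C1 + 2*y*log(y) - 2*y + y*log(3)


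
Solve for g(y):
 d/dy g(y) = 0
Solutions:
 g(y) = C1


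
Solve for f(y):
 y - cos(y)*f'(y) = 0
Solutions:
 f(y) = C1 + Integral(y/cos(y), y)


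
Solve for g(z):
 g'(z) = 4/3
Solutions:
 g(z) = C1 + 4*z/3


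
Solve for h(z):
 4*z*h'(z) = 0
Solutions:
 h(z) = C1


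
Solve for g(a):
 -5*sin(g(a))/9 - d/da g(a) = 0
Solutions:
 5*a/9 + log(cos(g(a)) - 1)/2 - log(cos(g(a)) + 1)/2 = C1


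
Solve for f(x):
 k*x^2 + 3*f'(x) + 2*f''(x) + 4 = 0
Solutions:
 f(x) = C1 + C2*exp(-3*x/2) - k*x^3/9 + 2*k*x^2/9 - 8*k*x/27 - 4*x/3


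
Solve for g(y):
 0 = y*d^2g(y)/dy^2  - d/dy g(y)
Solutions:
 g(y) = C1 + C2*y^2


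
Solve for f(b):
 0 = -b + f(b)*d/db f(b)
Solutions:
 f(b) = -sqrt(C1 + b^2)
 f(b) = sqrt(C1 + b^2)


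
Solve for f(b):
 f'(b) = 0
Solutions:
 f(b) = C1


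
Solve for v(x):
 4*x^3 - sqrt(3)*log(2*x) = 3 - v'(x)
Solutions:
 v(x) = C1 - x^4 + sqrt(3)*x*log(x) - sqrt(3)*x + sqrt(3)*x*log(2) + 3*x


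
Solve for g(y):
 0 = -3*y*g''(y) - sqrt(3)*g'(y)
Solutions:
 g(y) = C1 + C2*y^(1 - sqrt(3)/3)


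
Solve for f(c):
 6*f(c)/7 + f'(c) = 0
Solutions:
 f(c) = C1*exp(-6*c/7)


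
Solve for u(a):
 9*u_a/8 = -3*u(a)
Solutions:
 u(a) = C1*exp(-8*a/3)


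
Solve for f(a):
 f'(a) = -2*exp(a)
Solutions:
 f(a) = C1 - 2*exp(a)


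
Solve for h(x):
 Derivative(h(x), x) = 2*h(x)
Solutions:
 h(x) = C1*exp(2*x)


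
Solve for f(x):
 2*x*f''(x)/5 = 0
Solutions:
 f(x) = C1 + C2*x


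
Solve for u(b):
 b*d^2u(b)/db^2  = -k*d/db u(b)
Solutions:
 u(b) = C1 + b^(1 - re(k))*(C2*sin(log(b)*Abs(im(k))) + C3*cos(log(b)*im(k)))


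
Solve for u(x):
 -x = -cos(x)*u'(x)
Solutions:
 u(x) = C1 + Integral(x/cos(x), x)


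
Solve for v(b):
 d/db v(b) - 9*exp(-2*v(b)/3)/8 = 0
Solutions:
 v(b) = 3*log(-sqrt(C1 + 9*b)) - 3*log(6) + 3*log(3)/2
 v(b) = 3*log(C1 + 9*b)/2 - 3*log(6) + 3*log(3)/2


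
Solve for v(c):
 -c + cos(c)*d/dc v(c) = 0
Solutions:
 v(c) = C1 + Integral(c/cos(c), c)


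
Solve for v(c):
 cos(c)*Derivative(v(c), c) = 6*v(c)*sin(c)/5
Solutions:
 v(c) = C1/cos(c)^(6/5)


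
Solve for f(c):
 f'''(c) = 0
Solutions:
 f(c) = C1 + C2*c + C3*c^2


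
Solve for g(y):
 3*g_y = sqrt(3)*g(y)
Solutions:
 g(y) = C1*exp(sqrt(3)*y/3)


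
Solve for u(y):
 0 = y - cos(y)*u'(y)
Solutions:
 u(y) = C1 + Integral(y/cos(y), y)


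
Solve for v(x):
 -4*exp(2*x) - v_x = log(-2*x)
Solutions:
 v(x) = C1 - x*log(-x) + x*(1 - log(2)) - 2*exp(2*x)


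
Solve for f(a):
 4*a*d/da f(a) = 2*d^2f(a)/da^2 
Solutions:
 f(a) = C1 + C2*erfi(a)


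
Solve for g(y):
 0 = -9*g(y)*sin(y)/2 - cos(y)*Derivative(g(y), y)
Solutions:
 g(y) = C1*cos(y)^(9/2)


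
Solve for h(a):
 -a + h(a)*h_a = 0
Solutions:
 h(a) = -sqrt(C1 + a^2)
 h(a) = sqrt(C1 + a^2)


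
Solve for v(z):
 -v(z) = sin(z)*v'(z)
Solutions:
 v(z) = C1*sqrt(cos(z) + 1)/sqrt(cos(z) - 1)


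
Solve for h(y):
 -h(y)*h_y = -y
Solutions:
 h(y) = -sqrt(C1 + y^2)
 h(y) = sqrt(C1 + y^2)


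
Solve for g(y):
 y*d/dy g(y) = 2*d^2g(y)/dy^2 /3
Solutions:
 g(y) = C1 + C2*erfi(sqrt(3)*y/2)


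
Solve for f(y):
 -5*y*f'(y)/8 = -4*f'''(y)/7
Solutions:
 f(y) = C1 + Integral(C2*airyai(70^(1/3)*y/4) + C3*airybi(70^(1/3)*y/4), y)


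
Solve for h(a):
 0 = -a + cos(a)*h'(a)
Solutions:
 h(a) = C1 + Integral(a/cos(a), a)


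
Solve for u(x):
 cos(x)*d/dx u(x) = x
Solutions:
 u(x) = C1 + Integral(x/cos(x), x)


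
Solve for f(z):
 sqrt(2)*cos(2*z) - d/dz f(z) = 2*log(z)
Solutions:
 f(z) = C1 - 2*z*log(z) + 2*z + sqrt(2)*sin(2*z)/2


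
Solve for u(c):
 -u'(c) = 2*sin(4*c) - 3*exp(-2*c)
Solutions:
 u(c) = C1 + cos(4*c)/2 - 3*exp(-2*c)/2


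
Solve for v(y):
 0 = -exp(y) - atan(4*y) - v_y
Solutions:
 v(y) = C1 - y*atan(4*y) - exp(y) + log(16*y^2 + 1)/8


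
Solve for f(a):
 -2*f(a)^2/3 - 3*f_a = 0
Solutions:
 f(a) = 9/(C1 + 2*a)


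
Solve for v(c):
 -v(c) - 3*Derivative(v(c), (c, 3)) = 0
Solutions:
 v(c) = C3*exp(-3^(2/3)*c/3) + (C1*sin(3^(1/6)*c/2) + C2*cos(3^(1/6)*c/2))*exp(3^(2/3)*c/6)


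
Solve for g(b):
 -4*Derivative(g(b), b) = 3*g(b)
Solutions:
 g(b) = C1*exp(-3*b/4)


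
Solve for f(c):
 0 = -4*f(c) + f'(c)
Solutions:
 f(c) = C1*exp(4*c)


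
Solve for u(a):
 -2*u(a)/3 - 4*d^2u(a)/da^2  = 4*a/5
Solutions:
 u(a) = C1*sin(sqrt(6)*a/6) + C2*cos(sqrt(6)*a/6) - 6*a/5


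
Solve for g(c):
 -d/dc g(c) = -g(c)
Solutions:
 g(c) = C1*exp(c)


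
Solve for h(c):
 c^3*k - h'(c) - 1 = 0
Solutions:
 h(c) = C1 + c^4*k/4 - c


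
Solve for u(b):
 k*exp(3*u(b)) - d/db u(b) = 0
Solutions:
 u(b) = log(-1/(C1 + 3*b*k))/3
 u(b) = log((-1/(C1 + b*k))^(1/3)*(-3^(2/3) - 3*3^(1/6)*I)/6)
 u(b) = log((-1/(C1 + b*k))^(1/3)*(-3^(2/3) + 3*3^(1/6)*I)/6)


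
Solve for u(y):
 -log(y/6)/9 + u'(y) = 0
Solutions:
 u(y) = C1 + y*log(y)/9 - y*log(6)/9 - y/9


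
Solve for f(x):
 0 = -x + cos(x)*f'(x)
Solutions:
 f(x) = C1 + Integral(x/cos(x), x)
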